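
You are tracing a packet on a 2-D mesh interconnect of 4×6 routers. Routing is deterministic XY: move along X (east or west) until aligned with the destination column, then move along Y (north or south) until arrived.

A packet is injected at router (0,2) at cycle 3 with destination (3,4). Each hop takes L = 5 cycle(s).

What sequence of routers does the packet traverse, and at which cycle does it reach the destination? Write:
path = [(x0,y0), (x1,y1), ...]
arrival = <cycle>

path = [(0,2), (1,2), (2,2), (3,2), (3,3), (3,4)]
arrival = 28

src (0,2)  cyc=3
E→(1,2)  cyc=8
E→(2,2)  cyc=13
E→(3,2)  cyc=18
N→(3,3)  cyc=23
N→(3,4)  cyc=28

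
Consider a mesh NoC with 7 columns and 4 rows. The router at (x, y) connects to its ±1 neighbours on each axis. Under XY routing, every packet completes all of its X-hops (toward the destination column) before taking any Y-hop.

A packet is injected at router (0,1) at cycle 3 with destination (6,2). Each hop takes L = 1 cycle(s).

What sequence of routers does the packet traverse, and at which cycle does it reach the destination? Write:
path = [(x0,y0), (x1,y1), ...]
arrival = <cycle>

  0. router=(0,1) cycle=3 (inject)
  1. router=(1,1) cycle=4 dir=E
  2. router=(2,1) cycle=5 dir=E
  3. router=(3,1) cycle=6 dir=E
  4. router=(4,1) cycle=7 dir=E
  5. router=(5,1) cycle=8 dir=E
  6. router=(6,1) cycle=9 dir=E
  7. router=(6,2) cycle=10 dir=N

path = [(0,1), (1,1), (2,1), (3,1), (4,1), (5,1), (6,1), (6,2)]
arrival = 10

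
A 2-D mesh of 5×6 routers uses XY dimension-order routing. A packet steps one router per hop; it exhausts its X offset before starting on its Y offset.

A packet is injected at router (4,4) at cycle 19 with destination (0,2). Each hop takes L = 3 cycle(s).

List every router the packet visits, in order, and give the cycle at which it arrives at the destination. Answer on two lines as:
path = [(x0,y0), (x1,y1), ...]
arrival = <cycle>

path = [(4,4), (3,4), (2,4), (1,4), (0,4), (0,3), (0,2)]
arrival = 37

t=19: at (4,4)
t=22: at (3,4) after W
t=25: at (2,4) after W
t=28: at (1,4) after W
t=31: at (0,4) after W
t=34: at (0,3) after S
t=37: at (0,2) after S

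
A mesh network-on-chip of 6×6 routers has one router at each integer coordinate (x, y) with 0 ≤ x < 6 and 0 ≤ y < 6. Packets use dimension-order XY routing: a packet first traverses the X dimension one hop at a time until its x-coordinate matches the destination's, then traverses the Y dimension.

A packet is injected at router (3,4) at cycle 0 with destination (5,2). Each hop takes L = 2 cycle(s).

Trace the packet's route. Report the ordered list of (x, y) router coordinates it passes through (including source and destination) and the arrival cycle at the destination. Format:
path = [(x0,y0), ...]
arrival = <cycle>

[0] x=3 y=4 t=0
[1] x=4 y=4 t=2 →E
[2] x=5 y=4 t=4 →E
[3] x=5 y=3 t=6 →S
[4] x=5 y=2 t=8 →S

path = [(3,4), (4,4), (5,4), (5,3), (5,2)]
arrival = 8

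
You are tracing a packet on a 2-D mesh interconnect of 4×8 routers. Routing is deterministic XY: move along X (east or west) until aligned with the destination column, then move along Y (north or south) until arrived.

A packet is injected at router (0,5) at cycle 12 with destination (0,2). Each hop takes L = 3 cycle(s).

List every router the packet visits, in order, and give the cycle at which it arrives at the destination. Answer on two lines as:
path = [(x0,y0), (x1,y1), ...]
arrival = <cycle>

  0. router=(0,5) cycle=12 (inject)
  1. router=(0,4) cycle=15 dir=S
  2. router=(0,3) cycle=18 dir=S
  3. router=(0,2) cycle=21 dir=S

path = [(0,5), (0,4), (0,3), (0,2)]
arrival = 21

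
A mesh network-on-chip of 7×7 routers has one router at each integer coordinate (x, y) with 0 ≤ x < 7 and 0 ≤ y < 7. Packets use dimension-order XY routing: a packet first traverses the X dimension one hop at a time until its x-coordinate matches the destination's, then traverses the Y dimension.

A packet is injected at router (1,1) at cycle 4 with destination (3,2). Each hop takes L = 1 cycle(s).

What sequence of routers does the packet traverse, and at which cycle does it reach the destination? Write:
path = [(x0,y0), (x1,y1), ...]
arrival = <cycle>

path = [(1,1), (2,1), (3,1), (3,2)]
arrival = 7

[0] x=1 y=1 t=4
[1] x=2 y=1 t=5 →E
[2] x=3 y=1 t=6 →E
[3] x=3 y=2 t=7 →N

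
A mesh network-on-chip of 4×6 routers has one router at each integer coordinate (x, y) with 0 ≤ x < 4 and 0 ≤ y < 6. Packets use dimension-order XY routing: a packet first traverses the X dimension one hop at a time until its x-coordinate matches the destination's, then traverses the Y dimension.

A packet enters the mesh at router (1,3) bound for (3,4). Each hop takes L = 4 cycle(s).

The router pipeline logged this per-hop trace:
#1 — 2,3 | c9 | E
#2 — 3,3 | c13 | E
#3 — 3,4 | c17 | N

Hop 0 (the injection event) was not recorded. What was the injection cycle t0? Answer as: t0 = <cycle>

At hop 1 the cycle is 9; in general cyc_k = t0 + kL.
Therefore t0 = 9 − L = 5.

t0 = 5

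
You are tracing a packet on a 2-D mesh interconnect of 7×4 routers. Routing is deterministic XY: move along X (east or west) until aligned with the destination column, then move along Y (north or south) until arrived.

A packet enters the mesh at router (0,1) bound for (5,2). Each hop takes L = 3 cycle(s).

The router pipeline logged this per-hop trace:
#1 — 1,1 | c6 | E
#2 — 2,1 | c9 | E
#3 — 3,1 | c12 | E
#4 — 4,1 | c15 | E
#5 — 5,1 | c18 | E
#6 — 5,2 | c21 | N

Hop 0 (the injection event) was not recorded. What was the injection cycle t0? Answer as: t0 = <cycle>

t0 = 3

At hop 1 the cycle is 6; in general cyc_k = t0 + kL.
So t0 = 6 − 1·3 = 3.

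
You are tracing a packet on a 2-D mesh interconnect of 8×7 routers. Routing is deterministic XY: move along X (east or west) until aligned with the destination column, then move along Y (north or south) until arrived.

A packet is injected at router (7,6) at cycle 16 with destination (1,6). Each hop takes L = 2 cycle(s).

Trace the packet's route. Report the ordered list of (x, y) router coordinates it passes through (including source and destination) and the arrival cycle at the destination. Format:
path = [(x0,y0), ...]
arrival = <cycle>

path = [(7,6), (6,6), (5,6), (4,6), (3,6), (2,6), (1,6)]
arrival = 28

t=16: at (7,6)
t=18: at (6,6) after W
t=20: at (5,6) after W
t=22: at (4,6) after W
t=24: at (3,6) after W
t=26: at (2,6) after W
t=28: at (1,6) after W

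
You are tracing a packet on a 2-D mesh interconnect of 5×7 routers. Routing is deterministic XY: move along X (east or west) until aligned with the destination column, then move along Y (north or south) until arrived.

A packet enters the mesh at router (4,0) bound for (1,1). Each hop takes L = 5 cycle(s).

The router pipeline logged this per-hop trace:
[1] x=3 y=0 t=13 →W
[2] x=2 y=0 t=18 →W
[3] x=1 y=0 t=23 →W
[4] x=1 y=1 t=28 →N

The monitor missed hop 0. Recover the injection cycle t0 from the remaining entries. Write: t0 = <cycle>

t0 = 8

Hop 1 reached at cycle 13; hop k is at t0 + k·L.
Therefore t0 = 13 − L = 8.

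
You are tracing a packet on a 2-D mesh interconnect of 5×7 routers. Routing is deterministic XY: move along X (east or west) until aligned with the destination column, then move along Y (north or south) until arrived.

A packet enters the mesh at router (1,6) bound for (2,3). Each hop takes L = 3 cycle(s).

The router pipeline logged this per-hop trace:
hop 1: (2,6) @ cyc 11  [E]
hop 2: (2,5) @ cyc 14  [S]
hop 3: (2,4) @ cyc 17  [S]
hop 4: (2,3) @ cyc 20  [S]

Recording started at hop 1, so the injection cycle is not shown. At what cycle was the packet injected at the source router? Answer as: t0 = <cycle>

The first recorded entry is hop 1 at cycle 11.
Subtract one hop: t0 = 11 − 3 = 8.

t0 = 8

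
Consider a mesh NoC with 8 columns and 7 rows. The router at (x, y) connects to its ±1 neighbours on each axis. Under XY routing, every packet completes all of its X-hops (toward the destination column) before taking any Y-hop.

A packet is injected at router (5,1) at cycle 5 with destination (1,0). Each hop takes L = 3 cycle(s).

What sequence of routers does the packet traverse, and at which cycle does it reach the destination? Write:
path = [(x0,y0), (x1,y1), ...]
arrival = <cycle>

path = [(5,1), (4,1), (3,1), (2,1), (1,1), (1,0)]
arrival = 20

[0] x=5 y=1 t=5
[1] x=4 y=1 t=8 →W
[2] x=3 y=1 t=11 →W
[3] x=2 y=1 t=14 →W
[4] x=1 y=1 t=17 →W
[5] x=1 y=0 t=20 →S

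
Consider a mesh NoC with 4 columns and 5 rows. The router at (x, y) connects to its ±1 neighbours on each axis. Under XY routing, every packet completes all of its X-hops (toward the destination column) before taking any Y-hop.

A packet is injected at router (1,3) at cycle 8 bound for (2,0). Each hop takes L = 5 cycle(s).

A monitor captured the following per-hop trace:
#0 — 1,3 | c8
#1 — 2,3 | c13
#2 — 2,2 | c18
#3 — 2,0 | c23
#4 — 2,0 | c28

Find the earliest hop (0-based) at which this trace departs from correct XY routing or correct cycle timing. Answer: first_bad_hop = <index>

  1: Δx=+1 Δy=+0 Δt=5 [ok]
  2: Δx=+0 Δy=-1 Δt=5 [ok]
  3: Δx=+0 Δy=-2 Δt=5 [BAD: non-unit step]

first_bad_hop = 3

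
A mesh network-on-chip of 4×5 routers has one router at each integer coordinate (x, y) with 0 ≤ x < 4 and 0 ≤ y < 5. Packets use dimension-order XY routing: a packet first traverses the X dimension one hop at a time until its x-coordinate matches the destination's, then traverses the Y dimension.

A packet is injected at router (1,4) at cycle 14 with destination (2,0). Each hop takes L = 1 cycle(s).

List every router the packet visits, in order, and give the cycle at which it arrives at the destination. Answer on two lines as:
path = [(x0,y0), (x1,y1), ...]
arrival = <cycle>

path = [(1,4), (2,4), (2,3), (2,2), (2,1), (2,0)]
arrival = 19

t=14: at (1,4)
t=15: at (2,4) after E
t=16: at (2,3) after S
t=17: at (2,2) after S
t=18: at (2,1) after S
t=19: at (2,0) after S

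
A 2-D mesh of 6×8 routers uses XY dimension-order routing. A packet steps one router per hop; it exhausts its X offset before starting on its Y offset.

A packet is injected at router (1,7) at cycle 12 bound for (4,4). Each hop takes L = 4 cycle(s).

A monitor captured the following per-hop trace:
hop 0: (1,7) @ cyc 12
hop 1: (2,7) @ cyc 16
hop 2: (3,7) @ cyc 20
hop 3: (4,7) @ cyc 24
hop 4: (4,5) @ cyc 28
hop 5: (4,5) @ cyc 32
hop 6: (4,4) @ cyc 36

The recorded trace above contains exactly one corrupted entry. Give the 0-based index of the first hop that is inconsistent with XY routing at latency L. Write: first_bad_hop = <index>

first_bad_hop = 4

[1] (+1,+0) / 4c ⇒ ok
[2] (+1,+0) / 4c ⇒ ok
[3] (+1,+0) / 4c ⇒ ok
[4] (+0,-2) / 4c ⇒ BAD: non-unit step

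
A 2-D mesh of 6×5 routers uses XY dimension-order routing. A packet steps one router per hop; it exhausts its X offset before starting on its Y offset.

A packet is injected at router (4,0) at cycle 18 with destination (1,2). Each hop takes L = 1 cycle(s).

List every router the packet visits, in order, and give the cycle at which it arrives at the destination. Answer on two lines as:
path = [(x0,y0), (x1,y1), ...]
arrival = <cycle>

path = [(4,0), (3,0), (2,0), (1,0), (1,1), (1,2)]
arrival = 23

[0] x=4 y=0 t=18
[1] x=3 y=0 t=19 →W
[2] x=2 y=0 t=20 →W
[3] x=1 y=0 t=21 →W
[4] x=1 y=1 t=22 →N
[5] x=1 y=2 t=23 →N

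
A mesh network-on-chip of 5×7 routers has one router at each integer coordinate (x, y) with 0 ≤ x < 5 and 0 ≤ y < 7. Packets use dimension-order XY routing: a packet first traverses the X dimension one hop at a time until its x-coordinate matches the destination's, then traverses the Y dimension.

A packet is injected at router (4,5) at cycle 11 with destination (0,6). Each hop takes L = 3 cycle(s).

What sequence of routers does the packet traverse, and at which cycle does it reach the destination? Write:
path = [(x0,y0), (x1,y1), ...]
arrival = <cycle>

src (4,5)  cyc=11
W→(3,5)  cyc=14
W→(2,5)  cyc=17
W→(1,5)  cyc=20
W→(0,5)  cyc=23
N→(0,6)  cyc=26

path = [(4,5), (3,5), (2,5), (1,5), (0,5), (0,6)]
arrival = 26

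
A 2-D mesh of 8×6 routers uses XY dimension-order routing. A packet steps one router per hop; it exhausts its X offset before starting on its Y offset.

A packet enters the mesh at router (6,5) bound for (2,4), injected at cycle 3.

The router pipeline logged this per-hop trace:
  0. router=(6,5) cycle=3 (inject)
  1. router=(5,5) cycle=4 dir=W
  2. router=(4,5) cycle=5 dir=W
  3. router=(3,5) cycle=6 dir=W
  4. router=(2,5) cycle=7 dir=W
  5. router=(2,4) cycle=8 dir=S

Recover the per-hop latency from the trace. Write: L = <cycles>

L = 1

From hop 0 (3) to hop 1 (4): +1 cycles.
That increment is L by definition: L = 1.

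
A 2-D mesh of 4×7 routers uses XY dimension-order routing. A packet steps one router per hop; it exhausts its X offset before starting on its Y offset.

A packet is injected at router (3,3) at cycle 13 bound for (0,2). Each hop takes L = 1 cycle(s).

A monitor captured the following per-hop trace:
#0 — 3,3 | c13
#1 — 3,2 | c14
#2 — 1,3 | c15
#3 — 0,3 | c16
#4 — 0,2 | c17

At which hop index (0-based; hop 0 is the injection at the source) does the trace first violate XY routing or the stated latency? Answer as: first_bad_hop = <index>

check 1→ d=(0,-1) cyc+1: BAD: Y-move but x=3≠0

first_bad_hop = 1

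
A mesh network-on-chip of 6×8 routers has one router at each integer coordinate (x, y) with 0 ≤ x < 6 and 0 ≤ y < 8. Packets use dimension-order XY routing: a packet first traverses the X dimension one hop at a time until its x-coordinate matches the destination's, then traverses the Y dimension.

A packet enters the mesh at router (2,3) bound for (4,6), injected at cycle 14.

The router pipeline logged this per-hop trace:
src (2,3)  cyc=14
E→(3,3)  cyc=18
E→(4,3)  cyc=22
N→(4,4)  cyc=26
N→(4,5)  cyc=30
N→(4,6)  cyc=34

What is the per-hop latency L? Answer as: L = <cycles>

L = 4

Δcyc across hop 0→1: 18 − 14 = 4.
Each hop adds L, hence L = 4.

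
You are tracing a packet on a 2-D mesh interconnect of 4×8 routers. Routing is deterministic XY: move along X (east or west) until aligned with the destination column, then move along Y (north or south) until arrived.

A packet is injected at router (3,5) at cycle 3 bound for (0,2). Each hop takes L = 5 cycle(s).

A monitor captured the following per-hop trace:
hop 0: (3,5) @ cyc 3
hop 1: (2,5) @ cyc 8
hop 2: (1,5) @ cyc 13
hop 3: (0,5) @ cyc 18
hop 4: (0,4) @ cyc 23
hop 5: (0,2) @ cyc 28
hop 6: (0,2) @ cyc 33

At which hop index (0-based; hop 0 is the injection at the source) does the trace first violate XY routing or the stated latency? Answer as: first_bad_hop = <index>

first_bad_hop = 5

  1: Δx=-1 Δy=+0 Δt=5 [ok]
  2: Δx=-1 Δy=+0 Δt=5 [ok]
  3: Δx=-1 Δy=+0 Δt=5 [ok]
  4: Δx=+0 Δy=-1 Δt=5 [ok]
  5: Δx=+0 Δy=-2 Δt=5 [BAD: non-unit step]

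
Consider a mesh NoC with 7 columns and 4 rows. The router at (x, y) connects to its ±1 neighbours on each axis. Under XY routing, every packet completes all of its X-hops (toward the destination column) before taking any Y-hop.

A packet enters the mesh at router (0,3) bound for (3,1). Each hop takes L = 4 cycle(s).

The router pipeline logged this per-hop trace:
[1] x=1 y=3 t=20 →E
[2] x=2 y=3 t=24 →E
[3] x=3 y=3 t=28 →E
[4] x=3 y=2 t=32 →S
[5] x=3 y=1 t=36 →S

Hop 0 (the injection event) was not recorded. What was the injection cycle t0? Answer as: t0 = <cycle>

At hop 1 the cycle is 20; in general cyc_k = t0 + kL.
t0 = cyc[1] − L = 20 − 4 = 16.

t0 = 16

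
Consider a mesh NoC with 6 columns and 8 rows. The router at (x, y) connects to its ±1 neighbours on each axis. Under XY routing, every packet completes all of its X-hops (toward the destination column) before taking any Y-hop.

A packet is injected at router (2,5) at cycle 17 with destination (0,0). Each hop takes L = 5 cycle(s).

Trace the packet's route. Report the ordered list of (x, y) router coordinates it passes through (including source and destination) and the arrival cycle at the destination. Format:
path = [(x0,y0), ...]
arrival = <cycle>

path = [(2,5), (1,5), (0,5), (0,4), (0,3), (0,2), (0,1), (0,0)]
arrival = 52

t=17: at (2,5)
t=22: at (1,5) after W
t=27: at (0,5) after W
t=32: at (0,4) after S
t=37: at (0,3) after S
t=42: at (0,2) after S
t=47: at (0,1) after S
t=52: at (0,0) after S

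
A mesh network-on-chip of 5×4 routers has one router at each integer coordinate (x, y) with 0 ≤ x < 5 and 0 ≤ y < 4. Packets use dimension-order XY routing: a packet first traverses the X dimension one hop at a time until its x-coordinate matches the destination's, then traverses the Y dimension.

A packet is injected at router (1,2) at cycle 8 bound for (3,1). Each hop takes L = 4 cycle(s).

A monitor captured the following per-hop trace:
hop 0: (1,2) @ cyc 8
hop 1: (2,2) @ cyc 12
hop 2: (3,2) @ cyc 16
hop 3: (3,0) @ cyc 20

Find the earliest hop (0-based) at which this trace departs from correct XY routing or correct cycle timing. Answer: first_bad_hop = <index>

[1] (+1,+0) / 4c ⇒ ok
[2] (+1,+0) / 4c ⇒ ok
[3] (+0,-2) / 4c ⇒ BAD: non-unit step

first_bad_hop = 3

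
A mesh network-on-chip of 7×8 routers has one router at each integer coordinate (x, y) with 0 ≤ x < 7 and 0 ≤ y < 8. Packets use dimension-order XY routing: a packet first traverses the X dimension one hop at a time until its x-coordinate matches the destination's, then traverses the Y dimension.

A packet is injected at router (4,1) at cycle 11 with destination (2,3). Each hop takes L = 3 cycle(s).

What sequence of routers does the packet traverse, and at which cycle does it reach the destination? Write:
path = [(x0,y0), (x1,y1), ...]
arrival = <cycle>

path = [(4,1), (3,1), (2,1), (2,2), (2,3)]
arrival = 23

  0. router=(4,1) cycle=11 (inject)
  1. router=(3,1) cycle=14 dir=W
  2. router=(2,1) cycle=17 dir=W
  3. router=(2,2) cycle=20 dir=N
  4. router=(2,3) cycle=23 dir=N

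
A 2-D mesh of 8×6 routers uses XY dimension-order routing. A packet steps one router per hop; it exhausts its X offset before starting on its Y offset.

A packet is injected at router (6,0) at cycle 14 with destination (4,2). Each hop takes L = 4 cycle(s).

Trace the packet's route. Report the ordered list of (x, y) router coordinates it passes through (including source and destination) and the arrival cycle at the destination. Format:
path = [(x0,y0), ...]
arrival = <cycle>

#0 — 6,0 | c14
#1 — 5,0 | c18 | W
#2 — 4,0 | c22 | W
#3 — 4,1 | c26 | N
#4 — 4,2 | c30 | N

path = [(6,0), (5,0), (4,0), (4,1), (4,2)]
arrival = 30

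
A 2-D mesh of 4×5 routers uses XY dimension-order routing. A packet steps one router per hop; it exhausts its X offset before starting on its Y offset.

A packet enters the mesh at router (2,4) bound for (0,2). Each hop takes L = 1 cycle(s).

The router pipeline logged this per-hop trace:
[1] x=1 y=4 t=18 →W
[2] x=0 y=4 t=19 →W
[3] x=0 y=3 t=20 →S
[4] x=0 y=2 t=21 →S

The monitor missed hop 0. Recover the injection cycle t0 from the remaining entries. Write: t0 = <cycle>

t0 = 17

The first recorded entry is hop 1 at cycle 18.
So t0 = 18 − 1·1 = 17.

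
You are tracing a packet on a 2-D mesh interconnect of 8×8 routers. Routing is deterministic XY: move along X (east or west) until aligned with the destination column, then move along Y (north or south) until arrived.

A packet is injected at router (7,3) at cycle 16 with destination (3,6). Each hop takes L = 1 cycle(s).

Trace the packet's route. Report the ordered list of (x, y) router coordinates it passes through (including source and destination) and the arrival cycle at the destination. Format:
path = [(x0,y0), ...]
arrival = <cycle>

hop 0: (7,3) @ cyc 16
hop 1: (6,3) @ cyc 17  [W]
hop 2: (5,3) @ cyc 18  [W]
hop 3: (4,3) @ cyc 19  [W]
hop 4: (3,3) @ cyc 20  [W]
hop 5: (3,4) @ cyc 21  [N]
hop 6: (3,5) @ cyc 22  [N]
hop 7: (3,6) @ cyc 23  [N]

path = [(7,3), (6,3), (5,3), (4,3), (3,3), (3,4), (3,5), (3,6)]
arrival = 23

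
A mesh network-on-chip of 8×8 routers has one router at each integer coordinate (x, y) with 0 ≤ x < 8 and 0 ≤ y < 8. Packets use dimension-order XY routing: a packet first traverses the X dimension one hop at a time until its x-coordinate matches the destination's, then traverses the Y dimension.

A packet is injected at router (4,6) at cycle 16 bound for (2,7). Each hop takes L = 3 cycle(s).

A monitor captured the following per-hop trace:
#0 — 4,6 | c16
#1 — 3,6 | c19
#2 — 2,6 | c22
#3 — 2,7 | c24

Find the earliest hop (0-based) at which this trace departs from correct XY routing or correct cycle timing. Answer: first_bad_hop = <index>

hop 1: step (-1,+0), +3 cyc — ok
hop 2: step (-1,+0), +3 cyc — ok
hop 3: step (+0,+1), +2 cyc — BAD: Δcyc=2≠L

first_bad_hop = 3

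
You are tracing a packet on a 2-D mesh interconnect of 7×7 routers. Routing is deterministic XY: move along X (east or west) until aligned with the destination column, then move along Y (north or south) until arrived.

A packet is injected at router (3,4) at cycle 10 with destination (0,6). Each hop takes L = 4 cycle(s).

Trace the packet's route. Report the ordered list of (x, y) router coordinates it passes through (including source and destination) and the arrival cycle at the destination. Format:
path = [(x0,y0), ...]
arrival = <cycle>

path = [(3,4), (2,4), (1,4), (0,4), (0,5), (0,6)]
arrival = 30

t=10: at (3,4)
t=14: at (2,4) after W
t=18: at (1,4) after W
t=22: at (0,4) after W
t=26: at (0,5) after N
t=30: at (0,6) after N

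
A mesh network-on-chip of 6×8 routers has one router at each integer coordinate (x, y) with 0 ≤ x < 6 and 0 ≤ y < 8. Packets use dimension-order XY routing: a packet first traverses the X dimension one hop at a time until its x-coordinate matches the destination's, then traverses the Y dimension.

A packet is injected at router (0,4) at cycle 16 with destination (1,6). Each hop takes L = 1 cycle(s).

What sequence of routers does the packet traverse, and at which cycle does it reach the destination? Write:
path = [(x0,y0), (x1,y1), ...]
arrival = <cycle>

[0] x=0 y=4 t=16
[1] x=1 y=4 t=17 →E
[2] x=1 y=5 t=18 →N
[3] x=1 y=6 t=19 →N

path = [(0,4), (1,4), (1,5), (1,6)]
arrival = 19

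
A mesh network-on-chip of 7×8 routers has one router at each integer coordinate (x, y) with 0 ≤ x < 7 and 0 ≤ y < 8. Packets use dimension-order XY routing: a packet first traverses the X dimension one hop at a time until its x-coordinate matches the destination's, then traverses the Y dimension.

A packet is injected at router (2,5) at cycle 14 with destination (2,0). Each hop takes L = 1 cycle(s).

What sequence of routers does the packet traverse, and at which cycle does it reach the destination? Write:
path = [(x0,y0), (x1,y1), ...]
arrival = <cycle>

path = [(2,5), (2,4), (2,3), (2,2), (2,1), (2,0)]
arrival = 19

hop 0: (2,5) @ cyc 14
hop 1: (2,4) @ cyc 15  [S]
hop 2: (2,3) @ cyc 16  [S]
hop 3: (2,2) @ cyc 17  [S]
hop 4: (2,1) @ cyc 18  [S]
hop 5: (2,0) @ cyc 19  [S]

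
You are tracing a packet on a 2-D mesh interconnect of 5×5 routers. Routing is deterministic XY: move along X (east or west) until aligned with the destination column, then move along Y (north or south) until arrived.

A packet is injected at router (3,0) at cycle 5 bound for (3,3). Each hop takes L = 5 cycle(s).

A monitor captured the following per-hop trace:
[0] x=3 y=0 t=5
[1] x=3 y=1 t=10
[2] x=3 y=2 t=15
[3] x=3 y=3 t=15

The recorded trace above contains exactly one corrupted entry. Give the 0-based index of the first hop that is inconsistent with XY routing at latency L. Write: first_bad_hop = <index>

[1] (+0,+1) / 5c ⇒ ok
[2] (+0,+1) / 5c ⇒ ok
[3] (+0,+1) / 0c ⇒ BAD: Δcyc=0≠L

first_bad_hop = 3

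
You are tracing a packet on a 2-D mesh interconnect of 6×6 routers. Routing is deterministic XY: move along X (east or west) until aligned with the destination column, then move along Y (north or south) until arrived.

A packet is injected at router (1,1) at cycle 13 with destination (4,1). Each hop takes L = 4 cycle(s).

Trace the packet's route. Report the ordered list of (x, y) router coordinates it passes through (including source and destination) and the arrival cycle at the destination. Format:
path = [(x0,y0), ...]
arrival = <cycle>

path = [(1,1), (2,1), (3,1), (4,1)]
arrival = 25

#0 — 1,1 | c13
#1 — 2,1 | c17 | E
#2 — 3,1 | c21 | E
#3 — 4,1 | c25 | E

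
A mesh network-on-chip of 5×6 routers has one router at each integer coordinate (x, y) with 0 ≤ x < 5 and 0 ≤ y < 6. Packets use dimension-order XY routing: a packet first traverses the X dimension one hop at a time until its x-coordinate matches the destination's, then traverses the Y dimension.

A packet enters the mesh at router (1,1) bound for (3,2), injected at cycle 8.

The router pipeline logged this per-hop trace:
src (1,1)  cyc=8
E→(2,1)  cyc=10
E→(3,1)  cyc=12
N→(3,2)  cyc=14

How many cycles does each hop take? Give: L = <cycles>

Between hops 0 and 1 the cycle counter advances 10 − 8 = 2.
Each hop adds L, hence L = 2.

L = 2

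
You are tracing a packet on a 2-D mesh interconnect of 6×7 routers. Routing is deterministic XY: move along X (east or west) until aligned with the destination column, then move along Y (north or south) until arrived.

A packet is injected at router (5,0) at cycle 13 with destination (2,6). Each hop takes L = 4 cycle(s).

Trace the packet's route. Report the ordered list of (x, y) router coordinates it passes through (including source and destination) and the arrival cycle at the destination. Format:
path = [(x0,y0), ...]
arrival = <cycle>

path = [(5,0), (4,0), (3,0), (2,0), (2,1), (2,2), (2,3), (2,4), (2,5), (2,6)]
arrival = 49

#0 — 5,0 | c13
#1 — 4,0 | c17 | W
#2 — 3,0 | c21 | W
#3 — 2,0 | c25 | W
#4 — 2,1 | c29 | N
#5 — 2,2 | c33 | N
#6 — 2,3 | c37 | N
#7 — 2,4 | c41 | N
#8 — 2,5 | c45 | N
#9 — 2,6 | c49 | N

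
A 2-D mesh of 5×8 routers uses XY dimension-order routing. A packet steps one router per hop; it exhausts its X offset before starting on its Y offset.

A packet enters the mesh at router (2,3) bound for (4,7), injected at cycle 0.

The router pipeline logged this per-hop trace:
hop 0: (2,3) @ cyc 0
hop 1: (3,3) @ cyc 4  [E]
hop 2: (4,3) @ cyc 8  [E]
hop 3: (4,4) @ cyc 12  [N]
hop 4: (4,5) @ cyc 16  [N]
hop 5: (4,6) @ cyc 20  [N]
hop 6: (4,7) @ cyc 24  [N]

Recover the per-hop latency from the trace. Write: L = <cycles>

Δcyc across hop 0→1: 4 − 0 = 4.
One hop costs L cycles, so L = 4.

L = 4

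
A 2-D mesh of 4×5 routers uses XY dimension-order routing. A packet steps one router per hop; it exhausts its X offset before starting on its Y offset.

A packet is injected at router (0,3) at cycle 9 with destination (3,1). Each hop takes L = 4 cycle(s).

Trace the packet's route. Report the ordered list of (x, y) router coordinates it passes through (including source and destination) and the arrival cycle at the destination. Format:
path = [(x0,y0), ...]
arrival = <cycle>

hop 0: (0,3) @ cyc 9
hop 1: (1,3) @ cyc 13  [E]
hop 2: (2,3) @ cyc 17  [E]
hop 3: (3,3) @ cyc 21  [E]
hop 4: (3,2) @ cyc 25  [S]
hop 5: (3,1) @ cyc 29  [S]

path = [(0,3), (1,3), (2,3), (3,3), (3,2), (3,1)]
arrival = 29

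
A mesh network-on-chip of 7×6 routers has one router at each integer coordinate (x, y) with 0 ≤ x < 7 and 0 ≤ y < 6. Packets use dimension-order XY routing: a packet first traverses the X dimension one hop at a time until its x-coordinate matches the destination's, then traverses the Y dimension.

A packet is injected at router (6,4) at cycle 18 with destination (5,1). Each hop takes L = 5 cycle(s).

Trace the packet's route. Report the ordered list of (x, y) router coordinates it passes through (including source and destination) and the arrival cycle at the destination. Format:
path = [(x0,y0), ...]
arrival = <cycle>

#0 — 6,4 | c18
#1 — 5,4 | c23 | W
#2 — 5,3 | c28 | S
#3 — 5,2 | c33 | S
#4 — 5,1 | c38 | S

path = [(6,4), (5,4), (5,3), (5,2), (5,1)]
arrival = 38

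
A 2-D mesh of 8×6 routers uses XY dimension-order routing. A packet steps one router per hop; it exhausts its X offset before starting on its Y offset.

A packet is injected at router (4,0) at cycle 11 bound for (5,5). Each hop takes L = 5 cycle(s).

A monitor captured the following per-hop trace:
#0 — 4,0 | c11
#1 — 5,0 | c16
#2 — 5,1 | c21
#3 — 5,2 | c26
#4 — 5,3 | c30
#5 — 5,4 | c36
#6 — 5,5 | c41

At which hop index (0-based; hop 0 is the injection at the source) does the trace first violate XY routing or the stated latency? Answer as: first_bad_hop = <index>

first_bad_hop = 4

  1: Δx=+1 Δy=+0 Δt=5 [ok]
  2: Δx=+0 Δy=+1 Δt=5 [ok]
  3: Δx=+0 Δy=+1 Δt=5 [ok]
  4: Δx=+0 Δy=+1 Δt=4 [BAD: Δcyc=4≠L]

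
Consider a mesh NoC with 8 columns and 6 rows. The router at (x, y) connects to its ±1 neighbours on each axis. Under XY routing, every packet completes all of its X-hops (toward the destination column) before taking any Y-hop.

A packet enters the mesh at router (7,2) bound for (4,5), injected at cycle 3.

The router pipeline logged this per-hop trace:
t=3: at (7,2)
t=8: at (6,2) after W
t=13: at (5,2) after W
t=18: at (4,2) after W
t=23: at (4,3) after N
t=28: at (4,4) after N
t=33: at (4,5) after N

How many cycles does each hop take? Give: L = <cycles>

L = 5

cyc[1] − cyc[0] = 8 − 3 = 5.
Each hop adds L, hence L = 5.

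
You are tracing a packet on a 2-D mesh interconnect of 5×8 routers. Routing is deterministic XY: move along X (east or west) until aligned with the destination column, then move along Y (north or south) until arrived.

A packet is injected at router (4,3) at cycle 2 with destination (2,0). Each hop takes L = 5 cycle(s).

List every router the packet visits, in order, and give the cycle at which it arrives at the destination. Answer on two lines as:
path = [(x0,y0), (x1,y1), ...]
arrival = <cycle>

path = [(4,3), (3,3), (2,3), (2,2), (2,1), (2,0)]
arrival = 27

src (4,3)  cyc=2
W→(3,3)  cyc=7
W→(2,3)  cyc=12
S→(2,2)  cyc=17
S→(2,1)  cyc=22
S→(2,0)  cyc=27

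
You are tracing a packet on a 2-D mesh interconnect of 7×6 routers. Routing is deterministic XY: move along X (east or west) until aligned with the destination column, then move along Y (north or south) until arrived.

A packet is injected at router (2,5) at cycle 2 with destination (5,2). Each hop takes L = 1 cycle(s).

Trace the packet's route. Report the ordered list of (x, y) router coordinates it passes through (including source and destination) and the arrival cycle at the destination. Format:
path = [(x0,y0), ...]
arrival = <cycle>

path = [(2,5), (3,5), (4,5), (5,5), (5,4), (5,3), (5,2)]
arrival = 8

[0] x=2 y=5 t=2
[1] x=3 y=5 t=3 →E
[2] x=4 y=5 t=4 →E
[3] x=5 y=5 t=5 →E
[4] x=5 y=4 t=6 →S
[5] x=5 y=3 t=7 →S
[6] x=5 y=2 t=8 →S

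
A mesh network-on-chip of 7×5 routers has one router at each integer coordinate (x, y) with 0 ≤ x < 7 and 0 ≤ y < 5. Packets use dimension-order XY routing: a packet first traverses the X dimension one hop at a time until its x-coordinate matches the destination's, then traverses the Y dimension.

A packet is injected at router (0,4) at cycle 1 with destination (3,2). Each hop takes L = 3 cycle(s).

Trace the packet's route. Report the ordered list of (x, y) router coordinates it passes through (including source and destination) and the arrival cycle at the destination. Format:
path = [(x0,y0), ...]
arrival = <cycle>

path = [(0,4), (1,4), (2,4), (3,4), (3,3), (3,2)]
arrival = 16

#0 — 0,4 | c1
#1 — 1,4 | c4 | E
#2 — 2,4 | c7 | E
#3 — 3,4 | c10 | E
#4 — 3,3 | c13 | S
#5 — 3,2 | c16 | S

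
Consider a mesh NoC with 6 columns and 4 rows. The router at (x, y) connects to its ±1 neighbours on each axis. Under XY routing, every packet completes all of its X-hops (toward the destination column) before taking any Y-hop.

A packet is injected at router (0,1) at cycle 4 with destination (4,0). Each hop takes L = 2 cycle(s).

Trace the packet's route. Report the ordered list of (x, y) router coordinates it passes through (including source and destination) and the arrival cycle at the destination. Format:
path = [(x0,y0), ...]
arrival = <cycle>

path = [(0,1), (1,1), (2,1), (3,1), (4,1), (4,0)]
arrival = 14

src (0,1)  cyc=4
E→(1,1)  cyc=6
E→(2,1)  cyc=8
E→(3,1)  cyc=10
E→(4,1)  cyc=12
S→(4,0)  cyc=14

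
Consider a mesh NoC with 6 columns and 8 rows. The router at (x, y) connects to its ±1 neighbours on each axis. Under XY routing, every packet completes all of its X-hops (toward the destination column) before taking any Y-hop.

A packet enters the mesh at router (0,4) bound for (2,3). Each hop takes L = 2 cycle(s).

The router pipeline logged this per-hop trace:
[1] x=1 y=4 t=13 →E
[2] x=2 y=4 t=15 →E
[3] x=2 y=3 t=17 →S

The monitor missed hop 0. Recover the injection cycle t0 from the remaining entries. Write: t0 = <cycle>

t0 = 11

The first recorded entry is hop 1 at cycle 13.
Subtract one hop: t0 = 13 − 2 = 11.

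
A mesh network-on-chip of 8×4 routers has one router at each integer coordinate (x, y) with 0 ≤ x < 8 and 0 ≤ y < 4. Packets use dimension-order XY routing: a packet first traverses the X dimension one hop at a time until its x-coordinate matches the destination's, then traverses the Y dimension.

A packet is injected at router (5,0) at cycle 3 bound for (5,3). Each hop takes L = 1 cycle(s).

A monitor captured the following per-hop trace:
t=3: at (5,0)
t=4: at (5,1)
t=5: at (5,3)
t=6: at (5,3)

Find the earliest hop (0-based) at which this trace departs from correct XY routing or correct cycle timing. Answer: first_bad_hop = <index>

first_bad_hop = 2

  1: Δx=+0 Δy=+1 Δt=1 [ok]
  2: Δx=+0 Δy=+2 Δt=1 [BAD: non-unit step]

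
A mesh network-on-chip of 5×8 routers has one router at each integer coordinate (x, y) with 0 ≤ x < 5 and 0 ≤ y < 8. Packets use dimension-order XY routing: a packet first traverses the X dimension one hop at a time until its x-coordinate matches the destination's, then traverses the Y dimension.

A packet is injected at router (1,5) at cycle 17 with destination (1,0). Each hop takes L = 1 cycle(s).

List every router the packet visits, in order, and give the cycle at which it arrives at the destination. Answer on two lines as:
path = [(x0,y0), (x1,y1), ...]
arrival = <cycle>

t=17: at (1,5)
t=18: at (1,4) after S
t=19: at (1,3) after S
t=20: at (1,2) after S
t=21: at (1,1) after S
t=22: at (1,0) after S

path = [(1,5), (1,4), (1,3), (1,2), (1,1), (1,0)]
arrival = 22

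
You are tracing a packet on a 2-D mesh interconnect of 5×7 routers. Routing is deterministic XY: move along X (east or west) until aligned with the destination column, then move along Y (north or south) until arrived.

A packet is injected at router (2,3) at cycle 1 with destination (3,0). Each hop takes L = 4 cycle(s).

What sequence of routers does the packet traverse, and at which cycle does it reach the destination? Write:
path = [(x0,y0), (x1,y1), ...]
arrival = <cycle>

path = [(2,3), (3,3), (3,2), (3,1), (3,0)]
arrival = 17

src (2,3)  cyc=1
E→(3,3)  cyc=5
S→(3,2)  cyc=9
S→(3,1)  cyc=13
S→(3,0)  cyc=17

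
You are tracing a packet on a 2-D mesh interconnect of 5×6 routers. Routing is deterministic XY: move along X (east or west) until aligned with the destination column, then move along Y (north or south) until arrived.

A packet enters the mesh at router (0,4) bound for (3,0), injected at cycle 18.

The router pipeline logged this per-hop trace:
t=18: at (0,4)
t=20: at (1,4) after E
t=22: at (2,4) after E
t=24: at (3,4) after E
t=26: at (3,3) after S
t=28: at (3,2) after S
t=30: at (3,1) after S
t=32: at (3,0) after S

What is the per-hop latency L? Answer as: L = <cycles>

L = 2

Between hops 0 and 1 the cycle counter advances 20 − 18 = 2.
Per-hop latency L = Δcyc = 2.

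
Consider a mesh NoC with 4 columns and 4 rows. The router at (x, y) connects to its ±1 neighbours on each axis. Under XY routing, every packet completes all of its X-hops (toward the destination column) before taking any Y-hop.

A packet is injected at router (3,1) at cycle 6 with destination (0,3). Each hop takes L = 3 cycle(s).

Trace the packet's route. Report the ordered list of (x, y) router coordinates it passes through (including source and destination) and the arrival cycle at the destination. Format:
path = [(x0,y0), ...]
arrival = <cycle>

[0] x=3 y=1 t=6
[1] x=2 y=1 t=9 →W
[2] x=1 y=1 t=12 →W
[3] x=0 y=1 t=15 →W
[4] x=0 y=2 t=18 →N
[5] x=0 y=3 t=21 →N

path = [(3,1), (2,1), (1,1), (0,1), (0,2), (0,3)]
arrival = 21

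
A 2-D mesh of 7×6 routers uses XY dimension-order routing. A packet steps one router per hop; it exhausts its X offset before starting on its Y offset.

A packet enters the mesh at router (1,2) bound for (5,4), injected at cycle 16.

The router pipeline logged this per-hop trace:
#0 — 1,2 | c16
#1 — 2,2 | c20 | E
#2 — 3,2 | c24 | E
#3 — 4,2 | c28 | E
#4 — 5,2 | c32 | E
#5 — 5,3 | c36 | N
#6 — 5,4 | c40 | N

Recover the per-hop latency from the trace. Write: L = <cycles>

Δcyc across hop 0→1: 20 − 16 = 4.
Per-hop latency L = Δcyc = 4.

L = 4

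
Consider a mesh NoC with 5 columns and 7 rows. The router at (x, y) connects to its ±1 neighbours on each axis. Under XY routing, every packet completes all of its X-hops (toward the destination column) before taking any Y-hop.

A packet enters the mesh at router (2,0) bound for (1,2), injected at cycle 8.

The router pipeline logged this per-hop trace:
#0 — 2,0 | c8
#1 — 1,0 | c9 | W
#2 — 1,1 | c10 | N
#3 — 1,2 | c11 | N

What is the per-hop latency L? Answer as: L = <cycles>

L = 1

Between hops 0 and 1 the cycle counter advances 9 − 8 = 1.
That increment is L by definition: L = 1.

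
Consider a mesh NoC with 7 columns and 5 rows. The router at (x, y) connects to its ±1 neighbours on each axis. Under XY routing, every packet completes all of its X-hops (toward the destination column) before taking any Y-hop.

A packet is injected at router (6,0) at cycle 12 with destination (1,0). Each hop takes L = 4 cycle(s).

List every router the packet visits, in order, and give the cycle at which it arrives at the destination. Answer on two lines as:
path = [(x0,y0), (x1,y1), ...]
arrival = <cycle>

  0. router=(6,0) cycle=12 (inject)
  1. router=(5,0) cycle=16 dir=W
  2. router=(4,0) cycle=20 dir=W
  3. router=(3,0) cycle=24 dir=W
  4. router=(2,0) cycle=28 dir=W
  5. router=(1,0) cycle=32 dir=W

path = [(6,0), (5,0), (4,0), (3,0), (2,0), (1,0)]
arrival = 32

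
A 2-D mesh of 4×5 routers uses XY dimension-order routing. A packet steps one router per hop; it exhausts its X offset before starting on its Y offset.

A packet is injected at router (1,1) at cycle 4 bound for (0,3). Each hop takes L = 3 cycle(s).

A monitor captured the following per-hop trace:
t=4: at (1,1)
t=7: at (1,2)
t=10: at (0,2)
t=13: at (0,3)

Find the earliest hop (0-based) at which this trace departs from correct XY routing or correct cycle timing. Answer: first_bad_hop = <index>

check 1→ d=(0,1) cyc+3: BAD: Y-move but x=1≠0

first_bad_hop = 1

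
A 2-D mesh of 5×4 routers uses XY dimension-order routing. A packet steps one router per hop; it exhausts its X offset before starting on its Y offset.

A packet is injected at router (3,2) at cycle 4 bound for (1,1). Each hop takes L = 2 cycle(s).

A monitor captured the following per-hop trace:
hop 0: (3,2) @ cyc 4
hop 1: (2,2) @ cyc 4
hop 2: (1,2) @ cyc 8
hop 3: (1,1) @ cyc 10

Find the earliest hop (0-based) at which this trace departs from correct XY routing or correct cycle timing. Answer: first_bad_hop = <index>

hop 1: step (-1,+0), +0 cyc — BAD: Δcyc=0≠L

first_bad_hop = 1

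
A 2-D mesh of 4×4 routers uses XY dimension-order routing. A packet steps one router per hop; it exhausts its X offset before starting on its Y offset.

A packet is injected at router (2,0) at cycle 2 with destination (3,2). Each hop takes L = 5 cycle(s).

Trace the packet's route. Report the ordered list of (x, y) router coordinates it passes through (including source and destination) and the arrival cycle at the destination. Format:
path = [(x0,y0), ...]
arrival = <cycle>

path = [(2,0), (3,0), (3,1), (3,2)]
arrival = 17

hop 0: (2,0) @ cyc 2
hop 1: (3,0) @ cyc 7  [E]
hop 2: (3,1) @ cyc 12  [N]
hop 3: (3,2) @ cyc 17  [N]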